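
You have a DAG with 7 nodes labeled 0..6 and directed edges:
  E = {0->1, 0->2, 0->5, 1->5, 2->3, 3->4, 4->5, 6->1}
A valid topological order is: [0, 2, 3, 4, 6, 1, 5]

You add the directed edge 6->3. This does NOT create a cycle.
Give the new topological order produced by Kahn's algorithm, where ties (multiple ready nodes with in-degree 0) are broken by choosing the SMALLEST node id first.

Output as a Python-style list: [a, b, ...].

Answer: [0, 2, 6, 1, 3, 4, 5]

Derivation:
Old toposort: [0, 2, 3, 4, 6, 1, 5]
Added edge: 6->3
Position of 6 (4) > position of 3 (2). Must reorder: 6 must now come before 3.
Run Kahn's algorithm (break ties by smallest node id):
  initial in-degrees: [0, 2, 1, 2, 1, 3, 0]
  ready (indeg=0): [0, 6]
  pop 0: indeg[1]->1; indeg[2]->0; indeg[5]->2 | ready=[2, 6] | order so far=[0]
  pop 2: indeg[3]->1 | ready=[6] | order so far=[0, 2]
  pop 6: indeg[1]->0; indeg[3]->0 | ready=[1, 3] | order so far=[0, 2, 6]
  pop 1: indeg[5]->1 | ready=[3] | order so far=[0, 2, 6, 1]
  pop 3: indeg[4]->0 | ready=[4] | order so far=[0, 2, 6, 1, 3]
  pop 4: indeg[5]->0 | ready=[5] | order so far=[0, 2, 6, 1, 3, 4]
  pop 5: no out-edges | ready=[] | order so far=[0, 2, 6, 1, 3, 4, 5]
  Result: [0, 2, 6, 1, 3, 4, 5]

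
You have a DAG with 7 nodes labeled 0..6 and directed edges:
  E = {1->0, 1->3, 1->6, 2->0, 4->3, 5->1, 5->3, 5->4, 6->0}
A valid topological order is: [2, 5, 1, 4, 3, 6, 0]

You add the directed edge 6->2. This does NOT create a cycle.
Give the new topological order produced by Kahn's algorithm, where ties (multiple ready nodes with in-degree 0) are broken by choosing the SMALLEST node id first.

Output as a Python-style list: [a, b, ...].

Answer: [5, 1, 4, 3, 6, 2, 0]

Derivation:
Old toposort: [2, 5, 1, 4, 3, 6, 0]
Added edge: 6->2
Position of 6 (5) > position of 2 (0). Must reorder: 6 must now come before 2.
Run Kahn's algorithm (break ties by smallest node id):
  initial in-degrees: [3, 1, 1, 3, 1, 0, 1]
  ready (indeg=0): [5]
  pop 5: indeg[1]->0; indeg[3]->2; indeg[4]->0 | ready=[1, 4] | order so far=[5]
  pop 1: indeg[0]->2; indeg[3]->1; indeg[6]->0 | ready=[4, 6] | order so far=[5, 1]
  pop 4: indeg[3]->0 | ready=[3, 6] | order so far=[5, 1, 4]
  pop 3: no out-edges | ready=[6] | order so far=[5, 1, 4, 3]
  pop 6: indeg[0]->1; indeg[2]->0 | ready=[2] | order so far=[5, 1, 4, 3, 6]
  pop 2: indeg[0]->0 | ready=[0] | order so far=[5, 1, 4, 3, 6, 2]
  pop 0: no out-edges | ready=[] | order so far=[5, 1, 4, 3, 6, 2, 0]
  Result: [5, 1, 4, 3, 6, 2, 0]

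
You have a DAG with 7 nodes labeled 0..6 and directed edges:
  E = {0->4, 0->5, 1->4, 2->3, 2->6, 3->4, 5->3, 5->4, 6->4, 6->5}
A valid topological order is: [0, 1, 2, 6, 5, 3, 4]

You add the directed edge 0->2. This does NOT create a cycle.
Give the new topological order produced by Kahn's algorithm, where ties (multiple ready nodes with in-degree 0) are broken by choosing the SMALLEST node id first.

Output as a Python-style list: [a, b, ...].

Answer: [0, 1, 2, 6, 5, 3, 4]

Derivation:
Old toposort: [0, 1, 2, 6, 5, 3, 4]
Added edge: 0->2
Position of 0 (0) < position of 2 (2). Old order still valid.
Run Kahn's algorithm (break ties by smallest node id):
  initial in-degrees: [0, 0, 1, 2, 5, 2, 1]
  ready (indeg=0): [0, 1]
  pop 0: indeg[2]->0; indeg[4]->4; indeg[5]->1 | ready=[1, 2] | order so far=[0]
  pop 1: indeg[4]->3 | ready=[2] | order so far=[0, 1]
  pop 2: indeg[3]->1; indeg[6]->0 | ready=[6] | order so far=[0, 1, 2]
  pop 6: indeg[4]->2; indeg[5]->0 | ready=[5] | order so far=[0, 1, 2, 6]
  pop 5: indeg[3]->0; indeg[4]->1 | ready=[3] | order so far=[0, 1, 2, 6, 5]
  pop 3: indeg[4]->0 | ready=[4] | order so far=[0, 1, 2, 6, 5, 3]
  pop 4: no out-edges | ready=[] | order so far=[0, 1, 2, 6, 5, 3, 4]
  Result: [0, 1, 2, 6, 5, 3, 4]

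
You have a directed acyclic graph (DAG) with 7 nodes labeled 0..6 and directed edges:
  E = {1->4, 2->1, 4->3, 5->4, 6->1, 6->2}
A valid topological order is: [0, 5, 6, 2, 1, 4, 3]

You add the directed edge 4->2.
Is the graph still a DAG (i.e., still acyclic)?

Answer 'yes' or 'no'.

Given toposort: [0, 5, 6, 2, 1, 4, 3]
Position of 4: index 5; position of 2: index 3
New edge 4->2: backward (u after v in old order)
Backward edge: old toposort is now invalid. Check if this creates a cycle.
Does 2 already reach 4? Reachable from 2: [1, 2, 3, 4]. YES -> cycle!
Still a DAG? no

Answer: no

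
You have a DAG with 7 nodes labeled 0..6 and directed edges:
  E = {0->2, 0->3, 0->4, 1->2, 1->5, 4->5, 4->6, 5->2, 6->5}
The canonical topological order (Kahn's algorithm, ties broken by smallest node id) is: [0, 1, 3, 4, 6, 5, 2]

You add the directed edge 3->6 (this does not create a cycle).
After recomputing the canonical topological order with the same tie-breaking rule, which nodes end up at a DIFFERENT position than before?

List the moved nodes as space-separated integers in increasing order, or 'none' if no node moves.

Old toposort: [0, 1, 3, 4, 6, 5, 2]
Added edge 3->6
Recompute Kahn (smallest-id tiebreak):
  initial in-degrees: [0, 0, 3, 1, 1, 3, 2]
  ready (indeg=0): [0, 1]
  pop 0: indeg[2]->2; indeg[3]->0; indeg[4]->0 | ready=[1, 3, 4] | order so far=[0]
  pop 1: indeg[2]->1; indeg[5]->2 | ready=[3, 4] | order so far=[0, 1]
  pop 3: indeg[6]->1 | ready=[4] | order so far=[0, 1, 3]
  pop 4: indeg[5]->1; indeg[6]->0 | ready=[6] | order so far=[0, 1, 3, 4]
  pop 6: indeg[5]->0 | ready=[5] | order so far=[0, 1, 3, 4, 6]
  pop 5: indeg[2]->0 | ready=[2] | order so far=[0, 1, 3, 4, 6, 5]
  pop 2: no out-edges | ready=[] | order so far=[0, 1, 3, 4, 6, 5, 2]
New canonical toposort: [0, 1, 3, 4, 6, 5, 2]
Compare positions:
  Node 0: index 0 -> 0 (same)
  Node 1: index 1 -> 1 (same)
  Node 2: index 6 -> 6 (same)
  Node 3: index 2 -> 2 (same)
  Node 4: index 3 -> 3 (same)
  Node 5: index 5 -> 5 (same)
  Node 6: index 4 -> 4 (same)
Nodes that changed position: none

Answer: none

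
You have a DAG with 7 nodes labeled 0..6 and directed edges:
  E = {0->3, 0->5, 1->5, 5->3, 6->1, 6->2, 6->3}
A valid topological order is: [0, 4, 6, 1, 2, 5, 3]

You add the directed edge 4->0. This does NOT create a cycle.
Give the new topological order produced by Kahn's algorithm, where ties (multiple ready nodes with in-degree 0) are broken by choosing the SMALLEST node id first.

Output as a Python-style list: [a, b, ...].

Old toposort: [0, 4, 6, 1, 2, 5, 3]
Added edge: 4->0
Position of 4 (1) > position of 0 (0). Must reorder: 4 must now come before 0.
Run Kahn's algorithm (break ties by smallest node id):
  initial in-degrees: [1, 1, 1, 3, 0, 2, 0]
  ready (indeg=0): [4, 6]
  pop 4: indeg[0]->0 | ready=[0, 6] | order so far=[4]
  pop 0: indeg[3]->2; indeg[5]->1 | ready=[6] | order so far=[4, 0]
  pop 6: indeg[1]->0; indeg[2]->0; indeg[3]->1 | ready=[1, 2] | order so far=[4, 0, 6]
  pop 1: indeg[5]->0 | ready=[2, 5] | order so far=[4, 0, 6, 1]
  pop 2: no out-edges | ready=[5] | order so far=[4, 0, 6, 1, 2]
  pop 5: indeg[3]->0 | ready=[3] | order so far=[4, 0, 6, 1, 2, 5]
  pop 3: no out-edges | ready=[] | order so far=[4, 0, 6, 1, 2, 5, 3]
  Result: [4, 0, 6, 1, 2, 5, 3]

Answer: [4, 0, 6, 1, 2, 5, 3]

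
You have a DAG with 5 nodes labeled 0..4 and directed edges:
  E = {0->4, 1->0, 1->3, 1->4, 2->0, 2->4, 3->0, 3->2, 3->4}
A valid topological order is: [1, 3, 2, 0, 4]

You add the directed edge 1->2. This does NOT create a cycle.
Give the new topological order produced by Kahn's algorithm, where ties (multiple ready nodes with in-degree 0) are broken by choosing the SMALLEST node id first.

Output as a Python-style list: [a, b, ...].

Old toposort: [1, 3, 2, 0, 4]
Added edge: 1->2
Position of 1 (0) < position of 2 (2). Old order still valid.
Run Kahn's algorithm (break ties by smallest node id):
  initial in-degrees: [3, 0, 2, 1, 4]
  ready (indeg=0): [1]
  pop 1: indeg[0]->2; indeg[2]->1; indeg[3]->0; indeg[4]->3 | ready=[3] | order so far=[1]
  pop 3: indeg[0]->1; indeg[2]->0; indeg[4]->2 | ready=[2] | order so far=[1, 3]
  pop 2: indeg[0]->0; indeg[4]->1 | ready=[0] | order so far=[1, 3, 2]
  pop 0: indeg[4]->0 | ready=[4] | order so far=[1, 3, 2, 0]
  pop 4: no out-edges | ready=[] | order so far=[1, 3, 2, 0, 4]
  Result: [1, 3, 2, 0, 4]

Answer: [1, 3, 2, 0, 4]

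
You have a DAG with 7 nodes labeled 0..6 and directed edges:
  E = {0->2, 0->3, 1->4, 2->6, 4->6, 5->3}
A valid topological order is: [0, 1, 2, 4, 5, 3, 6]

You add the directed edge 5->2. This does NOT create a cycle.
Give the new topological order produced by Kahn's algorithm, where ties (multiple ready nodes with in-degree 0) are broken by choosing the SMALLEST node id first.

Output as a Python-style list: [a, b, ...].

Old toposort: [0, 1, 2, 4, 5, 3, 6]
Added edge: 5->2
Position of 5 (4) > position of 2 (2). Must reorder: 5 must now come before 2.
Run Kahn's algorithm (break ties by smallest node id):
  initial in-degrees: [0, 0, 2, 2, 1, 0, 2]
  ready (indeg=0): [0, 1, 5]
  pop 0: indeg[2]->1; indeg[3]->1 | ready=[1, 5] | order so far=[0]
  pop 1: indeg[4]->0 | ready=[4, 5] | order so far=[0, 1]
  pop 4: indeg[6]->1 | ready=[5] | order so far=[0, 1, 4]
  pop 5: indeg[2]->0; indeg[3]->0 | ready=[2, 3] | order so far=[0, 1, 4, 5]
  pop 2: indeg[6]->0 | ready=[3, 6] | order so far=[0, 1, 4, 5, 2]
  pop 3: no out-edges | ready=[6] | order so far=[0, 1, 4, 5, 2, 3]
  pop 6: no out-edges | ready=[] | order so far=[0, 1, 4, 5, 2, 3, 6]
  Result: [0, 1, 4, 5, 2, 3, 6]

Answer: [0, 1, 4, 5, 2, 3, 6]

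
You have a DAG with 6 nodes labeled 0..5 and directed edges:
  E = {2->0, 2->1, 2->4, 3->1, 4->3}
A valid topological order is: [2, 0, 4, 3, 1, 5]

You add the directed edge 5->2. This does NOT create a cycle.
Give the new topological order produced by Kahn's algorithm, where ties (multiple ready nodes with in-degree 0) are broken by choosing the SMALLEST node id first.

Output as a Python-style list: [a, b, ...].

Old toposort: [2, 0, 4, 3, 1, 5]
Added edge: 5->2
Position of 5 (5) > position of 2 (0). Must reorder: 5 must now come before 2.
Run Kahn's algorithm (break ties by smallest node id):
  initial in-degrees: [1, 2, 1, 1, 1, 0]
  ready (indeg=0): [5]
  pop 5: indeg[2]->0 | ready=[2] | order so far=[5]
  pop 2: indeg[0]->0; indeg[1]->1; indeg[4]->0 | ready=[0, 4] | order so far=[5, 2]
  pop 0: no out-edges | ready=[4] | order so far=[5, 2, 0]
  pop 4: indeg[3]->0 | ready=[3] | order so far=[5, 2, 0, 4]
  pop 3: indeg[1]->0 | ready=[1] | order so far=[5, 2, 0, 4, 3]
  pop 1: no out-edges | ready=[] | order so far=[5, 2, 0, 4, 3, 1]
  Result: [5, 2, 0, 4, 3, 1]

Answer: [5, 2, 0, 4, 3, 1]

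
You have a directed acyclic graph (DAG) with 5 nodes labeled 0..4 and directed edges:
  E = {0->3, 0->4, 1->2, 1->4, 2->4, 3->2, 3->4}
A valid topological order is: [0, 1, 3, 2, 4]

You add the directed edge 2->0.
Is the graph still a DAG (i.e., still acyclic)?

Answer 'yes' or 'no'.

Given toposort: [0, 1, 3, 2, 4]
Position of 2: index 3; position of 0: index 0
New edge 2->0: backward (u after v in old order)
Backward edge: old toposort is now invalid. Check if this creates a cycle.
Does 0 already reach 2? Reachable from 0: [0, 2, 3, 4]. YES -> cycle!
Still a DAG? no

Answer: no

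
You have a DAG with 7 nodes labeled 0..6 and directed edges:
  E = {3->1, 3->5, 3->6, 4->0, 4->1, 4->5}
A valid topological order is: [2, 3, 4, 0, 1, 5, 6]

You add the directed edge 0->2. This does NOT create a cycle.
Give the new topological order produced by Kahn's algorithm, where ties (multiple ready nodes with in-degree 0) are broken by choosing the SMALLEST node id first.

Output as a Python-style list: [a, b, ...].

Old toposort: [2, 3, 4, 0, 1, 5, 6]
Added edge: 0->2
Position of 0 (3) > position of 2 (0). Must reorder: 0 must now come before 2.
Run Kahn's algorithm (break ties by smallest node id):
  initial in-degrees: [1, 2, 1, 0, 0, 2, 1]
  ready (indeg=0): [3, 4]
  pop 3: indeg[1]->1; indeg[5]->1; indeg[6]->0 | ready=[4, 6] | order so far=[3]
  pop 4: indeg[0]->0; indeg[1]->0; indeg[5]->0 | ready=[0, 1, 5, 6] | order so far=[3, 4]
  pop 0: indeg[2]->0 | ready=[1, 2, 5, 6] | order so far=[3, 4, 0]
  pop 1: no out-edges | ready=[2, 5, 6] | order so far=[3, 4, 0, 1]
  pop 2: no out-edges | ready=[5, 6] | order so far=[3, 4, 0, 1, 2]
  pop 5: no out-edges | ready=[6] | order so far=[3, 4, 0, 1, 2, 5]
  pop 6: no out-edges | ready=[] | order so far=[3, 4, 0, 1, 2, 5, 6]
  Result: [3, 4, 0, 1, 2, 5, 6]

Answer: [3, 4, 0, 1, 2, 5, 6]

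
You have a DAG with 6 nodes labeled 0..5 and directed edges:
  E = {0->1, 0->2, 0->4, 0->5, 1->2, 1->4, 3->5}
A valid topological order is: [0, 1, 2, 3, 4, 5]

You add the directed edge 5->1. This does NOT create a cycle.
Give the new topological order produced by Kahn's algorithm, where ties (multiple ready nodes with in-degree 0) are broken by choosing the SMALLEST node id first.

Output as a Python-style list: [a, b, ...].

Answer: [0, 3, 5, 1, 2, 4]

Derivation:
Old toposort: [0, 1, 2, 3, 4, 5]
Added edge: 5->1
Position of 5 (5) > position of 1 (1). Must reorder: 5 must now come before 1.
Run Kahn's algorithm (break ties by smallest node id):
  initial in-degrees: [0, 2, 2, 0, 2, 2]
  ready (indeg=0): [0, 3]
  pop 0: indeg[1]->1; indeg[2]->1; indeg[4]->1; indeg[5]->1 | ready=[3] | order so far=[0]
  pop 3: indeg[5]->0 | ready=[5] | order so far=[0, 3]
  pop 5: indeg[1]->0 | ready=[1] | order so far=[0, 3, 5]
  pop 1: indeg[2]->0; indeg[4]->0 | ready=[2, 4] | order so far=[0, 3, 5, 1]
  pop 2: no out-edges | ready=[4] | order so far=[0, 3, 5, 1, 2]
  pop 4: no out-edges | ready=[] | order so far=[0, 3, 5, 1, 2, 4]
  Result: [0, 3, 5, 1, 2, 4]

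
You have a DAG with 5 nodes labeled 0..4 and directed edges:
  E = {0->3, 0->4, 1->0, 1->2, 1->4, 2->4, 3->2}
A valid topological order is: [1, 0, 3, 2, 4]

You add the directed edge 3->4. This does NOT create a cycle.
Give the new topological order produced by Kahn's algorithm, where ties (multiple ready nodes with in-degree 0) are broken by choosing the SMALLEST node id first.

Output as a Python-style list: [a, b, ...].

Old toposort: [1, 0, 3, 2, 4]
Added edge: 3->4
Position of 3 (2) < position of 4 (4). Old order still valid.
Run Kahn's algorithm (break ties by smallest node id):
  initial in-degrees: [1, 0, 2, 1, 4]
  ready (indeg=0): [1]
  pop 1: indeg[0]->0; indeg[2]->1; indeg[4]->3 | ready=[0] | order so far=[1]
  pop 0: indeg[3]->0; indeg[4]->2 | ready=[3] | order so far=[1, 0]
  pop 3: indeg[2]->0; indeg[4]->1 | ready=[2] | order so far=[1, 0, 3]
  pop 2: indeg[4]->0 | ready=[4] | order so far=[1, 0, 3, 2]
  pop 4: no out-edges | ready=[] | order so far=[1, 0, 3, 2, 4]
  Result: [1, 0, 3, 2, 4]

Answer: [1, 0, 3, 2, 4]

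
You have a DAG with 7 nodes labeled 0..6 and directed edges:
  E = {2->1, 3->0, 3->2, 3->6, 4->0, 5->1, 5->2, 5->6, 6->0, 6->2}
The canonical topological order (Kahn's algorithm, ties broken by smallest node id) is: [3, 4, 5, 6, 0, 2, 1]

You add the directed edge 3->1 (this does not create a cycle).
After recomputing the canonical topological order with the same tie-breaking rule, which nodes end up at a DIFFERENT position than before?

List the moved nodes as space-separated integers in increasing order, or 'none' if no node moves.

Old toposort: [3, 4, 5, 6, 0, 2, 1]
Added edge 3->1
Recompute Kahn (smallest-id tiebreak):
  initial in-degrees: [3, 3, 3, 0, 0, 0, 2]
  ready (indeg=0): [3, 4, 5]
  pop 3: indeg[0]->2; indeg[1]->2; indeg[2]->2; indeg[6]->1 | ready=[4, 5] | order so far=[3]
  pop 4: indeg[0]->1 | ready=[5] | order so far=[3, 4]
  pop 5: indeg[1]->1; indeg[2]->1; indeg[6]->0 | ready=[6] | order so far=[3, 4, 5]
  pop 6: indeg[0]->0; indeg[2]->0 | ready=[0, 2] | order so far=[3, 4, 5, 6]
  pop 0: no out-edges | ready=[2] | order so far=[3, 4, 5, 6, 0]
  pop 2: indeg[1]->0 | ready=[1] | order so far=[3, 4, 5, 6, 0, 2]
  pop 1: no out-edges | ready=[] | order so far=[3, 4, 5, 6, 0, 2, 1]
New canonical toposort: [3, 4, 5, 6, 0, 2, 1]
Compare positions:
  Node 0: index 4 -> 4 (same)
  Node 1: index 6 -> 6 (same)
  Node 2: index 5 -> 5 (same)
  Node 3: index 0 -> 0 (same)
  Node 4: index 1 -> 1 (same)
  Node 5: index 2 -> 2 (same)
  Node 6: index 3 -> 3 (same)
Nodes that changed position: none

Answer: none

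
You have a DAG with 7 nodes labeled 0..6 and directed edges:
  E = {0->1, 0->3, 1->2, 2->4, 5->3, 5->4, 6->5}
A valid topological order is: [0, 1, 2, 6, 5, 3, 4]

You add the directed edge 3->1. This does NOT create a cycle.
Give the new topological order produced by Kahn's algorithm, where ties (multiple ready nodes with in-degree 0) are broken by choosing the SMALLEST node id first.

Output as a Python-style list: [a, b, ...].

Answer: [0, 6, 5, 3, 1, 2, 4]

Derivation:
Old toposort: [0, 1, 2, 6, 5, 3, 4]
Added edge: 3->1
Position of 3 (5) > position of 1 (1). Must reorder: 3 must now come before 1.
Run Kahn's algorithm (break ties by smallest node id):
  initial in-degrees: [0, 2, 1, 2, 2, 1, 0]
  ready (indeg=0): [0, 6]
  pop 0: indeg[1]->1; indeg[3]->1 | ready=[6] | order so far=[0]
  pop 6: indeg[5]->0 | ready=[5] | order so far=[0, 6]
  pop 5: indeg[3]->0; indeg[4]->1 | ready=[3] | order so far=[0, 6, 5]
  pop 3: indeg[1]->0 | ready=[1] | order so far=[0, 6, 5, 3]
  pop 1: indeg[2]->0 | ready=[2] | order so far=[0, 6, 5, 3, 1]
  pop 2: indeg[4]->0 | ready=[4] | order so far=[0, 6, 5, 3, 1, 2]
  pop 4: no out-edges | ready=[] | order so far=[0, 6, 5, 3, 1, 2, 4]
  Result: [0, 6, 5, 3, 1, 2, 4]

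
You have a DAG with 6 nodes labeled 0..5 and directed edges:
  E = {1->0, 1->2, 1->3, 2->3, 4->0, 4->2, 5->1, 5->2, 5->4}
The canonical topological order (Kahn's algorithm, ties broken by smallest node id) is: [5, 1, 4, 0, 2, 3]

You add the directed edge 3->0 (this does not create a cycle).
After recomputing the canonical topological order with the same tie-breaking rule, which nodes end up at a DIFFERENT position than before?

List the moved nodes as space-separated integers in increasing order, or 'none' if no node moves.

Answer: 0 2 3

Derivation:
Old toposort: [5, 1, 4, 0, 2, 3]
Added edge 3->0
Recompute Kahn (smallest-id tiebreak):
  initial in-degrees: [3, 1, 3, 2, 1, 0]
  ready (indeg=0): [5]
  pop 5: indeg[1]->0; indeg[2]->2; indeg[4]->0 | ready=[1, 4] | order so far=[5]
  pop 1: indeg[0]->2; indeg[2]->1; indeg[3]->1 | ready=[4] | order so far=[5, 1]
  pop 4: indeg[0]->1; indeg[2]->0 | ready=[2] | order so far=[5, 1, 4]
  pop 2: indeg[3]->0 | ready=[3] | order so far=[5, 1, 4, 2]
  pop 3: indeg[0]->0 | ready=[0] | order so far=[5, 1, 4, 2, 3]
  pop 0: no out-edges | ready=[] | order so far=[5, 1, 4, 2, 3, 0]
New canonical toposort: [5, 1, 4, 2, 3, 0]
Compare positions:
  Node 0: index 3 -> 5 (moved)
  Node 1: index 1 -> 1 (same)
  Node 2: index 4 -> 3 (moved)
  Node 3: index 5 -> 4 (moved)
  Node 4: index 2 -> 2 (same)
  Node 5: index 0 -> 0 (same)
Nodes that changed position: 0 2 3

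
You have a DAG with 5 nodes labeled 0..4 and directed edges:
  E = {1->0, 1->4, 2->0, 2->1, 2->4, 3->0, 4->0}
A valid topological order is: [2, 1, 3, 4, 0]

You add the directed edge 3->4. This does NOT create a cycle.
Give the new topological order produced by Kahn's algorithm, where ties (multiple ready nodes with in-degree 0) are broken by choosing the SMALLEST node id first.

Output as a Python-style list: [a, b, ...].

Old toposort: [2, 1, 3, 4, 0]
Added edge: 3->4
Position of 3 (2) < position of 4 (3). Old order still valid.
Run Kahn's algorithm (break ties by smallest node id):
  initial in-degrees: [4, 1, 0, 0, 3]
  ready (indeg=0): [2, 3]
  pop 2: indeg[0]->3; indeg[1]->0; indeg[4]->2 | ready=[1, 3] | order so far=[2]
  pop 1: indeg[0]->2; indeg[4]->1 | ready=[3] | order so far=[2, 1]
  pop 3: indeg[0]->1; indeg[4]->0 | ready=[4] | order so far=[2, 1, 3]
  pop 4: indeg[0]->0 | ready=[0] | order so far=[2, 1, 3, 4]
  pop 0: no out-edges | ready=[] | order so far=[2, 1, 3, 4, 0]
  Result: [2, 1, 3, 4, 0]

Answer: [2, 1, 3, 4, 0]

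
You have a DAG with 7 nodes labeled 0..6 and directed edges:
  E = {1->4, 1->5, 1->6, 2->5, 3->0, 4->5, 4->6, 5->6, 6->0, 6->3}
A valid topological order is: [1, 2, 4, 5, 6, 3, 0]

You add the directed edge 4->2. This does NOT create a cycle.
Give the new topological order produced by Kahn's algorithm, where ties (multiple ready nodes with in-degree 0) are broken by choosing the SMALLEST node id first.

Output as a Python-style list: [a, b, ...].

Old toposort: [1, 2, 4, 5, 6, 3, 0]
Added edge: 4->2
Position of 4 (2) > position of 2 (1). Must reorder: 4 must now come before 2.
Run Kahn's algorithm (break ties by smallest node id):
  initial in-degrees: [2, 0, 1, 1, 1, 3, 3]
  ready (indeg=0): [1]
  pop 1: indeg[4]->0; indeg[5]->2; indeg[6]->2 | ready=[4] | order so far=[1]
  pop 4: indeg[2]->0; indeg[5]->1; indeg[6]->1 | ready=[2] | order so far=[1, 4]
  pop 2: indeg[5]->0 | ready=[5] | order so far=[1, 4, 2]
  pop 5: indeg[6]->0 | ready=[6] | order so far=[1, 4, 2, 5]
  pop 6: indeg[0]->1; indeg[3]->0 | ready=[3] | order so far=[1, 4, 2, 5, 6]
  pop 3: indeg[0]->0 | ready=[0] | order so far=[1, 4, 2, 5, 6, 3]
  pop 0: no out-edges | ready=[] | order so far=[1, 4, 2, 5, 6, 3, 0]
  Result: [1, 4, 2, 5, 6, 3, 0]

Answer: [1, 4, 2, 5, 6, 3, 0]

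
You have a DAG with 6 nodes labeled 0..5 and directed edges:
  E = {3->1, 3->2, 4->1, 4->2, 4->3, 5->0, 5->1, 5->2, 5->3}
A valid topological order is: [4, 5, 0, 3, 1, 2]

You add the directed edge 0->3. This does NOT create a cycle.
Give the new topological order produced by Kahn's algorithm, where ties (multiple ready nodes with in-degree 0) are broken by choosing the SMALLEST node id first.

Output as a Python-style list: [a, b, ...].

Old toposort: [4, 5, 0, 3, 1, 2]
Added edge: 0->3
Position of 0 (2) < position of 3 (3). Old order still valid.
Run Kahn's algorithm (break ties by smallest node id):
  initial in-degrees: [1, 3, 3, 3, 0, 0]
  ready (indeg=0): [4, 5]
  pop 4: indeg[1]->2; indeg[2]->2; indeg[3]->2 | ready=[5] | order so far=[4]
  pop 5: indeg[0]->0; indeg[1]->1; indeg[2]->1; indeg[3]->1 | ready=[0] | order so far=[4, 5]
  pop 0: indeg[3]->0 | ready=[3] | order so far=[4, 5, 0]
  pop 3: indeg[1]->0; indeg[2]->0 | ready=[1, 2] | order so far=[4, 5, 0, 3]
  pop 1: no out-edges | ready=[2] | order so far=[4, 5, 0, 3, 1]
  pop 2: no out-edges | ready=[] | order so far=[4, 5, 0, 3, 1, 2]
  Result: [4, 5, 0, 3, 1, 2]

Answer: [4, 5, 0, 3, 1, 2]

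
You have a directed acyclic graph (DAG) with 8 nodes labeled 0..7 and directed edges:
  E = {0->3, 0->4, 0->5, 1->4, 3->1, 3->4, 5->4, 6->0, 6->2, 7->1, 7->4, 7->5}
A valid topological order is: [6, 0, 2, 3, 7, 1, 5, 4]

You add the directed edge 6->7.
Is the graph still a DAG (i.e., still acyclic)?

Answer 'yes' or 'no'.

Answer: yes

Derivation:
Given toposort: [6, 0, 2, 3, 7, 1, 5, 4]
Position of 6: index 0; position of 7: index 4
New edge 6->7: forward
Forward edge: respects the existing order. Still a DAG, same toposort still valid.
Still a DAG? yes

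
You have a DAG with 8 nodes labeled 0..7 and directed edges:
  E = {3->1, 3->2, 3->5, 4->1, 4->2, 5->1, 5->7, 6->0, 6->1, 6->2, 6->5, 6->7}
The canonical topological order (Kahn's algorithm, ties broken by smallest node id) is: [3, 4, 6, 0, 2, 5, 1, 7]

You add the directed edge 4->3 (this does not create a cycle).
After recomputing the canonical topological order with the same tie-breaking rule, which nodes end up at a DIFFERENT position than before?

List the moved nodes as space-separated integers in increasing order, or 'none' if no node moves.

Answer: 3 4

Derivation:
Old toposort: [3, 4, 6, 0, 2, 5, 1, 7]
Added edge 4->3
Recompute Kahn (smallest-id tiebreak):
  initial in-degrees: [1, 4, 3, 1, 0, 2, 0, 2]
  ready (indeg=0): [4, 6]
  pop 4: indeg[1]->3; indeg[2]->2; indeg[3]->0 | ready=[3, 6] | order so far=[4]
  pop 3: indeg[1]->2; indeg[2]->1; indeg[5]->1 | ready=[6] | order so far=[4, 3]
  pop 6: indeg[0]->0; indeg[1]->1; indeg[2]->0; indeg[5]->0; indeg[7]->1 | ready=[0, 2, 5] | order so far=[4, 3, 6]
  pop 0: no out-edges | ready=[2, 5] | order so far=[4, 3, 6, 0]
  pop 2: no out-edges | ready=[5] | order so far=[4, 3, 6, 0, 2]
  pop 5: indeg[1]->0; indeg[7]->0 | ready=[1, 7] | order so far=[4, 3, 6, 0, 2, 5]
  pop 1: no out-edges | ready=[7] | order so far=[4, 3, 6, 0, 2, 5, 1]
  pop 7: no out-edges | ready=[] | order so far=[4, 3, 6, 0, 2, 5, 1, 7]
New canonical toposort: [4, 3, 6, 0, 2, 5, 1, 7]
Compare positions:
  Node 0: index 3 -> 3 (same)
  Node 1: index 6 -> 6 (same)
  Node 2: index 4 -> 4 (same)
  Node 3: index 0 -> 1 (moved)
  Node 4: index 1 -> 0 (moved)
  Node 5: index 5 -> 5 (same)
  Node 6: index 2 -> 2 (same)
  Node 7: index 7 -> 7 (same)
Nodes that changed position: 3 4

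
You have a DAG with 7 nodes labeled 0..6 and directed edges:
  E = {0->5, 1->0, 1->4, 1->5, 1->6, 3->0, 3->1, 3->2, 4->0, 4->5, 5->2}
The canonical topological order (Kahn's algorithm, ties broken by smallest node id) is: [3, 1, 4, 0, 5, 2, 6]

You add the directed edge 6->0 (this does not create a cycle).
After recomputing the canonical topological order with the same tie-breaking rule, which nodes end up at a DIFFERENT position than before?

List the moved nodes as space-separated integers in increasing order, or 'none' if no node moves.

Answer: 0 2 5 6

Derivation:
Old toposort: [3, 1, 4, 0, 5, 2, 6]
Added edge 6->0
Recompute Kahn (smallest-id tiebreak):
  initial in-degrees: [4, 1, 2, 0, 1, 3, 1]
  ready (indeg=0): [3]
  pop 3: indeg[0]->3; indeg[1]->0; indeg[2]->1 | ready=[1] | order so far=[3]
  pop 1: indeg[0]->2; indeg[4]->0; indeg[5]->2; indeg[6]->0 | ready=[4, 6] | order so far=[3, 1]
  pop 4: indeg[0]->1; indeg[5]->1 | ready=[6] | order so far=[3, 1, 4]
  pop 6: indeg[0]->0 | ready=[0] | order so far=[3, 1, 4, 6]
  pop 0: indeg[5]->0 | ready=[5] | order so far=[3, 1, 4, 6, 0]
  pop 5: indeg[2]->0 | ready=[2] | order so far=[3, 1, 4, 6, 0, 5]
  pop 2: no out-edges | ready=[] | order so far=[3, 1, 4, 6, 0, 5, 2]
New canonical toposort: [3, 1, 4, 6, 0, 5, 2]
Compare positions:
  Node 0: index 3 -> 4 (moved)
  Node 1: index 1 -> 1 (same)
  Node 2: index 5 -> 6 (moved)
  Node 3: index 0 -> 0 (same)
  Node 4: index 2 -> 2 (same)
  Node 5: index 4 -> 5 (moved)
  Node 6: index 6 -> 3 (moved)
Nodes that changed position: 0 2 5 6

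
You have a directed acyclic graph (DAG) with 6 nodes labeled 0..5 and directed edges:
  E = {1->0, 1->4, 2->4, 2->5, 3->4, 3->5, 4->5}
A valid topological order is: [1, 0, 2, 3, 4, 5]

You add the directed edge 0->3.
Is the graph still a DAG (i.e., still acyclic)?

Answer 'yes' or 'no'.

Given toposort: [1, 0, 2, 3, 4, 5]
Position of 0: index 1; position of 3: index 3
New edge 0->3: forward
Forward edge: respects the existing order. Still a DAG, same toposort still valid.
Still a DAG? yes

Answer: yes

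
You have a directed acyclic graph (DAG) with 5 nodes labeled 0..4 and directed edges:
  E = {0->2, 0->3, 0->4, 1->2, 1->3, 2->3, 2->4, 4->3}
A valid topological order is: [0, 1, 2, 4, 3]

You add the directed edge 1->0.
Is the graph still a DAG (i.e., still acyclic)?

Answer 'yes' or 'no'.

Answer: yes

Derivation:
Given toposort: [0, 1, 2, 4, 3]
Position of 1: index 1; position of 0: index 0
New edge 1->0: backward (u after v in old order)
Backward edge: old toposort is now invalid. Check if this creates a cycle.
Does 0 already reach 1? Reachable from 0: [0, 2, 3, 4]. NO -> still a DAG (reorder needed).
Still a DAG? yes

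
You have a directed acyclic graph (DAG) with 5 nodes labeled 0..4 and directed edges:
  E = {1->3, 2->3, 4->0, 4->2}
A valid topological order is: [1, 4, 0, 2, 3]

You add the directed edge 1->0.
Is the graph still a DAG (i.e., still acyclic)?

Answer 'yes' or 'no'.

Given toposort: [1, 4, 0, 2, 3]
Position of 1: index 0; position of 0: index 2
New edge 1->0: forward
Forward edge: respects the existing order. Still a DAG, same toposort still valid.
Still a DAG? yes

Answer: yes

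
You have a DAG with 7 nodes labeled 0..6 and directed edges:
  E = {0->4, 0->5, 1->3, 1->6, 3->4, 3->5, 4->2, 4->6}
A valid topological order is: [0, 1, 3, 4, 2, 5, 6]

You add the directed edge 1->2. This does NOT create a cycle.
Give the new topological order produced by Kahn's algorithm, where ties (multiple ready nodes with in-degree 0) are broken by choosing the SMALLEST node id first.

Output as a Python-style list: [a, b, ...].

Answer: [0, 1, 3, 4, 2, 5, 6]

Derivation:
Old toposort: [0, 1, 3, 4, 2, 5, 6]
Added edge: 1->2
Position of 1 (1) < position of 2 (4). Old order still valid.
Run Kahn's algorithm (break ties by smallest node id):
  initial in-degrees: [0, 0, 2, 1, 2, 2, 2]
  ready (indeg=0): [0, 1]
  pop 0: indeg[4]->1; indeg[5]->1 | ready=[1] | order so far=[0]
  pop 1: indeg[2]->1; indeg[3]->0; indeg[6]->1 | ready=[3] | order so far=[0, 1]
  pop 3: indeg[4]->0; indeg[5]->0 | ready=[4, 5] | order so far=[0, 1, 3]
  pop 4: indeg[2]->0; indeg[6]->0 | ready=[2, 5, 6] | order so far=[0, 1, 3, 4]
  pop 2: no out-edges | ready=[5, 6] | order so far=[0, 1, 3, 4, 2]
  pop 5: no out-edges | ready=[6] | order so far=[0, 1, 3, 4, 2, 5]
  pop 6: no out-edges | ready=[] | order so far=[0, 1, 3, 4, 2, 5, 6]
  Result: [0, 1, 3, 4, 2, 5, 6]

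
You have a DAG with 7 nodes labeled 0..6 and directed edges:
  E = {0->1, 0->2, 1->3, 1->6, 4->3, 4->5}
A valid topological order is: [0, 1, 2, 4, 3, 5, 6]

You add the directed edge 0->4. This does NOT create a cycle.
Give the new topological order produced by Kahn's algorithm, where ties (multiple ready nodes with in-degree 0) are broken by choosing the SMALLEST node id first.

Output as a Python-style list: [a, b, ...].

Answer: [0, 1, 2, 4, 3, 5, 6]

Derivation:
Old toposort: [0, 1, 2, 4, 3, 5, 6]
Added edge: 0->4
Position of 0 (0) < position of 4 (3). Old order still valid.
Run Kahn's algorithm (break ties by smallest node id):
  initial in-degrees: [0, 1, 1, 2, 1, 1, 1]
  ready (indeg=0): [0]
  pop 0: indeg[1]->0; indeg[2]->0; indeg[4]->0 | ready=[1, 2, 4] | order so far=[0]
  pop 1: indeg[3]->1; indeg[6]->0 | ready=[2, 4, 6] | order so far=[0, 1]
  pop 2: no out-edges | ready=[4, 6] | order so far=[0, 1, 2]
  pop 4: indeg[3]->0; indeg[5]->0 | ready=[3, 5, 6] | order so far=[0, 1, 2, 4]
  pop 3: no out-edges | ready=[5, 6] | order so far=[0, 1, 2, 4, 3]
  pop 5: no out-edges | ready=[6] | order so far=[0, 1, 2, 4, 3, 5]
  pop 6: no out-edges | ready=[] | order so far=[0, 1, 2, 4, 3, 5, 6]
  Result: [0, 1, 2, 4, 3, 5, 6]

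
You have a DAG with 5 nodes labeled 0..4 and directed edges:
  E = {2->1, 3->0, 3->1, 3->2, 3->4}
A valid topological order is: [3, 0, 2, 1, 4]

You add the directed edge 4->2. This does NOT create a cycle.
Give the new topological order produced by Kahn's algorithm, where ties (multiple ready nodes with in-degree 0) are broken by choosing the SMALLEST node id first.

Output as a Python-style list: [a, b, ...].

Answer: [3, 0, 4, 2, 1]

Derivation:
Old toposort: [3, 0, 2, 1, 4]
Added edge: 4->2
Position of 4 (4) > position of 2 (2). Must reorder: 4 must now come before 2.
Run Kahn's algorithm (break ties by smallest node id):
  initial in-degrees: [1, 2, 2, 0, 1]
  ready (indeg=0): [3]
  pop 3: indeg[0]->0; indeg[1]->1; indeg[2]->1; indeg[4]->0 | ready=[0, 4] | order so far=[3]
  pop 0: no out-edges | ready=[4] | order so far=[3, 0]
  pop 4: indeg[2]->0 | ready=[2] | order so far=[3, 0, 4]
  pop 2: indeg[1]->0 | ready=[1] | order so far=[3, 0, 4, 2]
  pop 1: no out-edges | ready=[] | order so far=[3, 0, 4, 2, 1]
  Result: [3, 0, 4, 2, 1]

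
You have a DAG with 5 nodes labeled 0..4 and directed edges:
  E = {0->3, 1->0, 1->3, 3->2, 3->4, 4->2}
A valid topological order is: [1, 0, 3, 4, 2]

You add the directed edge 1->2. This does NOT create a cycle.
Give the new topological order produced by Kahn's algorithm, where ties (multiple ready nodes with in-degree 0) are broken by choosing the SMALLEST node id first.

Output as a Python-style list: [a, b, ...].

Answer: [1, 0, 3, 4, 2]

Derivation:
Old toposort: [1, 0, 3, 4, 2]
Added edge: 1->2
Position of 1 (0) < position of 2 (4). Old order still valid.
Run Kahn's algorithm (break ties by smallest node id):
  initial in-degrees: [1, 0, 3, 2, 1]
  ready (indeg=0): [1]
  pop 1: indeg[0]->0; indeg[2]->2; indeg[3]->1 | ready=[0] | order so far=[1]
  pop 0: indeg[3]->0 | ready=[3] | order so far=[1, 0]
  pop 3: indeg[2]->1; indeg[4]->0 | ready=[4] | order so far=[1, 0, 3]
  pop 4: indeg[2]->0 | ready=[2] | order so far=[1, 0, 3, 4]
  pop 2: no out-edges | ready=[] | order so far=[1, 0, 3, 4, 2]
  Result: [1, 0, 3, 4, 2]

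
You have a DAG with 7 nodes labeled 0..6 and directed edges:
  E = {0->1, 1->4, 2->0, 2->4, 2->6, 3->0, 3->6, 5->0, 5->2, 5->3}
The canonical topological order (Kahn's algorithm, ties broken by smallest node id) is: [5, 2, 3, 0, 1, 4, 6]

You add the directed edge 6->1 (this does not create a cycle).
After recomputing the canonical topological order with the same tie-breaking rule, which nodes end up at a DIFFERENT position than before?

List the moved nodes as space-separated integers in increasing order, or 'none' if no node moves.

Answer: 1 4 6

Derivation:
Old toposort: [5, 2, 3, 0, 1, 4, 6]
Added edge 6->1
Recompute Kahn (smallest-id tiebreak):
  initial in-degrees: [3, 2, 1, 1, 2, 0, 2]
  ready (indeg=0): [5]
  pop 5: indeg[0]->2; indeg[2]->0; indeg[3]->0 | ready=[2, 3] | order so far=[5]
  pop 2: indeg[0]->1; indeg[4]->1; indeg[6]->1 | ready=[3] | order so far=[5, 2]
  pop 3: indeg[0]->0; indeg[6]->0 | ready=[0, 6] | order so far=[5, 2, 3]
  pop 0: indeg[1]->1 | ready=[6] | order so far=[5, 2, 3, 0]
  pop 6: indeg[1]->0 | ready=[1] | order so far=[5, 2, 3, 0, 6]
  pop 1: indeg[4]->0 | ready=[4] | order so far=[5, 2, 3, 0, 6, 1]
  pop 4: no out-edges | ready=[] | order so far=[5, 2, 3, 0, 6, 1, 4]
New canonical toposort: [5, 2, 3, 0, 6, 1, 4]
Compare positions:
  Node 0: index 3 -> 3 (same)
  Node 1: index 4 -> 5 (moved)
  Node 2: index 1 -> 1 (same)
  Node 3: index 2 -> 2 (same)
  Node 4: index 5 -> 6 (moved)
  Node 5: index 0 -> 0 (same)
  Node 6: index 6 -> 4 (moved)
Nodes that changed position: 1 4 6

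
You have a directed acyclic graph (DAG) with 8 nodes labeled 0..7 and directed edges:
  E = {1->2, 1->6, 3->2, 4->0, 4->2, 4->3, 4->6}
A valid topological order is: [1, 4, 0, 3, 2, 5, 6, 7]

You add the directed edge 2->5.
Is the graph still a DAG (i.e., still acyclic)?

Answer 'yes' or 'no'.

Given toposort: [1, 4, 0, 3, 2, 5, 6, 7]
Position of 2: index 4; position of 5: index 5
New edge 2->5: forward
Forward edge: respects the existing order. Still a DAG, same toposort still valid.
Still a DAG? yes

Answer: yes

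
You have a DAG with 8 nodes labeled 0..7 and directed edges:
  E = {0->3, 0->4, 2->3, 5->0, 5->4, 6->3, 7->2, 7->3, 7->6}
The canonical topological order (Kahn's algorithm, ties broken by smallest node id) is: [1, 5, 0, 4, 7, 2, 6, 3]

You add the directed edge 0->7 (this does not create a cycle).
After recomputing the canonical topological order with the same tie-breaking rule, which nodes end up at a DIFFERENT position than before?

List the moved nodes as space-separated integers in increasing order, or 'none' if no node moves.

Answer: none

Derivation:
Old toposort: [1, 5, 0, 4, 7, 2, 6, 3]
Added edge 0->7
Recompute Kahn (smallest-id tiebreak):
  initial in-degrees: [1, 0, 1, 4, 2, 0, 1, 1]
  ready (indeg=0): [1, 5]
  pop 1: no out-edges | ready=[5] | order so far=[1]
  pop 5: indeg[0]->0; indeg[4]->1 | ready=[0] | order so far=[1, 5]
  pop 0: indeg[3]->3; indeg[4]->0; indeg[7]->0 | ready=[4, 7] | order so far=[1, 5, 0]
  pop 4: no out-edges | ready=[7] | order so far=[1, 5, 0, 4]
  pop 7: indeg[2]->0; indeg[3]->2; indeg[6]->0 | ready=[2, 6] | order so far=[1, 5, 0, 4, 7]
  pop 2: indeg[3]->1 | ready=[6] | order so far=[1, 5, 0, 4, 7, 2]
  pop 6: indeg[3]->0 | ready=[3] | order so far=[1, 5, 0, 4, 7, 2, 6]
  pop 3: no out-edges | ready=[] | order so far=[1, 5, 0, 4, 7, 2, 6, 3]
New canonical toposort: [1, 5, 0, 4, 7, 2, 6, 3]
Compare positions:
  Node 0: index 2 -> 2 (same)
  Node 1: index 0 -> 0 (same)
  Node 2: index 5 -> 5 (same)
  Node 3: index 7 -> 7 (same)
  Node 4: index 3 -> 3 (same)
  Node 5: index 1 -> 1 (same)
  Node 6: index 6 -> 6 (same)
  Node 7: index 4 -> 4 (same)
Nodes that changed position: none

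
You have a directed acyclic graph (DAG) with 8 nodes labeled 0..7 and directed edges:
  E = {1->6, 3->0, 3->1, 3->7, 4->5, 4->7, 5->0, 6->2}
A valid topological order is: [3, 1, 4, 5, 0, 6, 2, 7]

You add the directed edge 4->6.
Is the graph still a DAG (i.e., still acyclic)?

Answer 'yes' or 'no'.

Answer: yes

Derivation:
Given toposort: [3, 1, 4, 5, 0, 6, 2, 7]
Position of 4: index 2; position of 6: index 5
New edge 4->6: forward
Forward edge: respects the existing order. Still a DAG, same toposort still valid.
Still a DAG? yes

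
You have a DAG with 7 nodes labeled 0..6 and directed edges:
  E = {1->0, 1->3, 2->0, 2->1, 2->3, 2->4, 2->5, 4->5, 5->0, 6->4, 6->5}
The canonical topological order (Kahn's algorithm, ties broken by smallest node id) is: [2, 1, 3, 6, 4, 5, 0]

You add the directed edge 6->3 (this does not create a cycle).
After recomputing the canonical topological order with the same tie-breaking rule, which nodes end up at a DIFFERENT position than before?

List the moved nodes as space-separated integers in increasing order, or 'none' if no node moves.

Answer: 3 6

Derivation:
Old toposort: [2, 1, 3, 6, 4, 5, 0]
Added edge 6->3
Recompute Kahn (smallest-id tiebreak):
  initial in-degrees: [3, 1, 0, 3, 2, 3, 0]
  ready (indeg=0): [2, 6]
  pop 2: indeg[0]->2; indeg[1]->0; indeg[3]->2; indeg[4]->1; indeg[5]->2 | ready=[1, 6] | order so far=[2]
  pop 1: indeg[0]->1; indeg[3]->1 | ready=[6] | order so far=[2, 1]
  pop 6: indeg[3]->0; indeg[4]->0; indeg[5]->1 | ready=[3, 4] | order so far=[2, 1, 6]
  pop 3: no out-edges | ready=[4] | order so far=[2, 1, 6, 3]
  pop 4: indeg[5]->0 | ready=[5] | order so far=[2, 1, 6, 3, 4]
  pop 5: indeg[0]->0 | ready=[0] | order so far=[2, 1, 6, 3, 4, 5]
  pop 0: no out-edges | ready=[] | order so far=[2, 1, 6, 3, 4, 5, 0]
New canonical toposort: [2, 1, 6, 3, 4, 5, 0]
Compare positions:
  Node 0: index 6 -> 6 (same)
  Node 1: index 1 -> 1 (same)
  Node 2: index 0 -> 0 (same)
  Node 3: index 2 -> 3 (moved)
  Node 4: index 4 -> 4 (same)
  Node 5: index 5 -> 5 (same)
  Node 6: index 3 -> 2 (moved)
Nodes that changed position: 3 6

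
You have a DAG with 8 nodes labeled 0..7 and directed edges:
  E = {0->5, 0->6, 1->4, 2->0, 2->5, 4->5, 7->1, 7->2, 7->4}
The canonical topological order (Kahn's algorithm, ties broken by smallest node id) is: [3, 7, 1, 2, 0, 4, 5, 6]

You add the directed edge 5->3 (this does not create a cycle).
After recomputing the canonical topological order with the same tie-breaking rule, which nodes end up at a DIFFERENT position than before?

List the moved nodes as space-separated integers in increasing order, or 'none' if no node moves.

Old toposort: [3, 7, 1, 2, 0, 4, 5, 6]
Added edge 5->3
Recompute Kahn (smallest-id tiebreak):
  initial in-degrees: [1, 1, 1, 1, 2, 3, 1, 0]
  ready (indeg=0): [7]
  pop 7: indeg[1]->0; indeg[2]->0; indeg[4]->1 | ready=[1, 2] | order so far=[7]
  pop 1: indeg[4]->0 | ready=[2, 4] | order so far=[7, 1]
  pop 2: indeg[0]->0; indeg[5]->2 | ready=[0, 4] | order so far=[7, 1, 2]
  pop 0: indeg[5]->1; indeg[6]->0 | ready=[4, 6] | order so far=[7, 1, 2, 0]
  pop 4: indeg[5]->0 | ready=[5, 6] | order so far=[7, 1, 2, 0, 4]
  pop 5: indeg[3]->0 | ready=[3, 6] | order so far=[7, 1, 2, 0, 4, 5]
  pop 3: no out-edges | ready=[6] | order so far=[7, 1, 2, 0, 4, 5, 3]
  pop 6: no out-edges | ready=[] | order so far=[7, 1, 2, 0, 4, 5, 3, 6]
New canonical toposort: [7, 1, 2, 0, 4, 5, 3, 6]
Compare positions:
  Node 0: index 4 -> 3 (moved)
  Node 1: index 2 -> 1 (moved)
  Node 2: index 3 -> 2 (moved)
  Node 3: index 0 -> 6 (moved)
  Node 4: index 5 -> 4 (moved)
  Node 5: index 6 -> 5 (moved)
  Node 6: index 7 -> 7 (same)
  Node 7: index 1 -> 0 (moved)
Nodes that changed position: 0 1 2 3 4 5 7

Answer: 0 1 2 3 4 5 7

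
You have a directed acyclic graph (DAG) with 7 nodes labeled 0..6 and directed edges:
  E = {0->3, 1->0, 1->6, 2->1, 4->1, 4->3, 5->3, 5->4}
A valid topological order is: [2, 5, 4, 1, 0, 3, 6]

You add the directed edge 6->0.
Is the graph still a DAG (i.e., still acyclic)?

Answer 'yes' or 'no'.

Given toposort: [2, 5, 4, 1, 0, 3, 6]
Position of 6: index 6; position of 0: index 4
New edge 6->0: backward (u after v in old order)
Backward edge: old toposort is now invalid. Check if this creates a cycle.
Does 0 already reach 6? Reachable from 0: [0, 3]. NO -> still a DAG (reorder needed).
Still a DAG? yes

Answer: yes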